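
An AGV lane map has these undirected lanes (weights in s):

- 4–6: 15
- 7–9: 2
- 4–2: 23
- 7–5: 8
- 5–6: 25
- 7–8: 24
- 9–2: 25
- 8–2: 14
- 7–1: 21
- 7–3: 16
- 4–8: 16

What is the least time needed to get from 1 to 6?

Enumerating some paths:
1 - 7 - 9 - 2 - 4 - 6: 21+2+25+23+15 = 86
1 - 7 - 5 - 6: 21+8+25 = 54
1 - 7 - 8 - 4 - 6: 21+24+16+15 = 76
The minimum is 54 s via 1 - 7 - 5 - 6.

54 s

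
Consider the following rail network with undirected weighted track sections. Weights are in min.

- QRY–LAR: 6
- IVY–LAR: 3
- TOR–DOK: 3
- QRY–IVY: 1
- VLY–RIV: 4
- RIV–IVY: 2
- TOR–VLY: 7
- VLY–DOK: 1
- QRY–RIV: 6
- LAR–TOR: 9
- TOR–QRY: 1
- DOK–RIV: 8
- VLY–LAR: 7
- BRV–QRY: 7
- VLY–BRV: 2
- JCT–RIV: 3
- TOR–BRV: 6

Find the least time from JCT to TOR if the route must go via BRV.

15 min

Shortest JCT→BRV: JCT → RIV → VLY → BRV = 9
Shortest BRV→TOR: BRV → TOR = 6
Total via BRV: 9 + 6 = 15 min.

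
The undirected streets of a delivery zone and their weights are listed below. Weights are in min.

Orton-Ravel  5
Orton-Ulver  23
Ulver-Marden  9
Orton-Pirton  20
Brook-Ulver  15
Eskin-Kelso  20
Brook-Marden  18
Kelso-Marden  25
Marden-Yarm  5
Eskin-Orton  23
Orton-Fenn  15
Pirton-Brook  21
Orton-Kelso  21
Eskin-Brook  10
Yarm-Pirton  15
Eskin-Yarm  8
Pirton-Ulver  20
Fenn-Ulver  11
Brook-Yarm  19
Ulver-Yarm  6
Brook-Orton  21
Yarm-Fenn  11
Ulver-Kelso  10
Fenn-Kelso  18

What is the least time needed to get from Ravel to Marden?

Enumerating some paths:
Ravel–Orton–Ulver–Marden: 5+23+9 = 37
Ravel–Orton–Fenn–Yarm–Marden: 5+15+11+5 = 36
Cheapest is Ravel–Orton–Fenn–Yarm–Marden at 36 min.

36 min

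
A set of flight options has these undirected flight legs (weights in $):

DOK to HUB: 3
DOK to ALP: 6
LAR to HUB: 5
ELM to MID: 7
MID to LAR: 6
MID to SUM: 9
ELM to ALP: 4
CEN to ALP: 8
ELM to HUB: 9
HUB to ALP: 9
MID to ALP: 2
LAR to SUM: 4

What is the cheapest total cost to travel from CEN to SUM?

Enumerating some paths:
CEN → ALP → DOK → HUB → LAR → SUM: 8+6+3+5+4 = 26
CEN → ALP → MID → SUM: 8+2+9 = 19
CEN → ALP → MID → LAR → SUM: 8+2+6+4 = 20
CEN → ALP → HUB → LAR → SUM: 8+9+5+4 = 26
Cheapest is CEN → ALP → MID → SUM at $19.

$19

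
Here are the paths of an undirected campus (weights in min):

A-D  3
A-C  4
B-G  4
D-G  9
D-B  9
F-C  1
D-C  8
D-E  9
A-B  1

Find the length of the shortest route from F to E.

Running Dijkstra from F:
F: 0
C: 1  (via F)
A: 5  (via C)
B: 6  (via A)
D: 8  (via A)
G: 10  (via B)
E: 17  (via D)
Shortest route: F–C–A–D–E = 17 min.

17 min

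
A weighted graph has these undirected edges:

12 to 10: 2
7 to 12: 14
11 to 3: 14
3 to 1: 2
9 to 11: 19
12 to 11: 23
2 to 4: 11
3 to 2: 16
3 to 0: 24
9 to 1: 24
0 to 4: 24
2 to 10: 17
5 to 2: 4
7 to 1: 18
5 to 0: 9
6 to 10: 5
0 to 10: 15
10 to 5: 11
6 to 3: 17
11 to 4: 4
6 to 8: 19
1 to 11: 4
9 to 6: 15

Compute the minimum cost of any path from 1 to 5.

Settle nodes by increasing distance from 1:
1: 0
3: 2  (via 1)
11: 4  (via 1)
4: 8  (via 11)
2: 18  (via 3)
7: 18  (via 1)
6: 19  (via 3)
5: 22  (via 2)
Shortest route: 1 → 3 → 2 → 5 = 22.

22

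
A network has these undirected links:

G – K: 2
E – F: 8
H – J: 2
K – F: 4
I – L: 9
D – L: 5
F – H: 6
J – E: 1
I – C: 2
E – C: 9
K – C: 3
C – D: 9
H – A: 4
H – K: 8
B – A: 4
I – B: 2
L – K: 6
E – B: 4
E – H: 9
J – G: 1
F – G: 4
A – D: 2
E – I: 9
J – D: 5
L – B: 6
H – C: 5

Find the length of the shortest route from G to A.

Settle nodes by increasing distance from G:
G: 0
J: 1  (via G)
E: 2  (via J)
K: 2  (via G)
H: 3  (via J)
F: 4  (via G)
C: 5  (via K)
B: 6  (via E)
D: 6  (via J)
A: 7  (via H)
Shortest route: G–J–H–A = 7.

7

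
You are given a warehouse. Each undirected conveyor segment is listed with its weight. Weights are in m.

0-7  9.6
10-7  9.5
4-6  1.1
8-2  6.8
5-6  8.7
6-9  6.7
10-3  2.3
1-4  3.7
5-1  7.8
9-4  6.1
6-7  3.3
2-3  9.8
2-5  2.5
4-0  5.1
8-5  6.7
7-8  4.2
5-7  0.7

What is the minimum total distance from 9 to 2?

Running Dijkstra from 9:
9: 0
4: 6.1  (via 9)
6: 6.7  (via 9)
1: 9.8  (via 4)
7: 10  (via 6)
5: 10.7  (via 7)
0: 11.2  (via 4)
2: 13.2  (via 5)
Shortest route: 9–6–7–5–2 = 13.2 m.

13.2 m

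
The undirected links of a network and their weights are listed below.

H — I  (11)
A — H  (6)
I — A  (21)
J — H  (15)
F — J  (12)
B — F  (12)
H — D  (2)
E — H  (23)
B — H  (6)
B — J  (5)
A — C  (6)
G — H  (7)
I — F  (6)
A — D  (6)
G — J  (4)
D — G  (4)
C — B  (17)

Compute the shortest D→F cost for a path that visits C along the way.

Best D to C: D → A → C costing 12
Best C to F: C → B → F costing 29
Total via C: 12 + 29 = 41.

41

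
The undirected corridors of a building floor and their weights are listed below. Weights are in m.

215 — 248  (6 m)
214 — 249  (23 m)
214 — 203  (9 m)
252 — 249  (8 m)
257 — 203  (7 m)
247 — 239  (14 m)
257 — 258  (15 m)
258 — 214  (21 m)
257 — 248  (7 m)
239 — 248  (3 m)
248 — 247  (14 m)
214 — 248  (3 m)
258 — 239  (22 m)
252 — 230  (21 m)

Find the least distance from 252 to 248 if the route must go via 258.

Shortest 252→258: 252–249–214–258 = 52
Best 258 to 248: 258–257–248 costing 22
Total via 258: 52 + 22 = 74 m.

74 m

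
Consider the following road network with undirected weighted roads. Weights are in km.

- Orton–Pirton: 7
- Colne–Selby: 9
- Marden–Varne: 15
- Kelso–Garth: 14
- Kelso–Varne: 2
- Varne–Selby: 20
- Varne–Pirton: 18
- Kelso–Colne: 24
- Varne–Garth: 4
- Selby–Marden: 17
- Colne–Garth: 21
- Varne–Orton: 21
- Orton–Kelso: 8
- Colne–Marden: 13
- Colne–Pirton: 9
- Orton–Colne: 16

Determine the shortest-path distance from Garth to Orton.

Candidate routes:
Garth–Varne–Orton: 4+21 = 25
Garth–Varne–Kelso–Orton: 4+2+8 = 14
Garth–Kelso–Orton: 14+8 = 22
The minimum is 14 km via Garth–Varne–Kelso–Orton.

14 km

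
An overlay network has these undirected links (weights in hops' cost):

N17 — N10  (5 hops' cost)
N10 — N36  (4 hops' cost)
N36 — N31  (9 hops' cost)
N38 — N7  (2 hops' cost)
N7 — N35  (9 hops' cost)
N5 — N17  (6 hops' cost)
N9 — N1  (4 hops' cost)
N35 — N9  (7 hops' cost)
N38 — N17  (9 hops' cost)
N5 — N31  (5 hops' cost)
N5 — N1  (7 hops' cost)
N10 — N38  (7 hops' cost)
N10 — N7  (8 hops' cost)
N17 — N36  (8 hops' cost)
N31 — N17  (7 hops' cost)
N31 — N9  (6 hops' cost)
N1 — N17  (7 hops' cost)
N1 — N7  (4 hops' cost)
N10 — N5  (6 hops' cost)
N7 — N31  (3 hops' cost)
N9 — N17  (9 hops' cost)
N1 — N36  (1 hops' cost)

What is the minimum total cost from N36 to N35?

Shortest distances from N36:
N36: 0
N1: 1  (via N36)
N10: 4  (via N36)
N7: 5  (via N1)
N9: 5  (via N1)
N38: 7  (via N7)
N17: 8  (via N36)
N31: 8  (via N7)
N5: 8  (via N1)
N35: 12  (via N9)
Shortest route: N36 → N1 → N9 → N35 = 12 hops' cost.

12 hops' cost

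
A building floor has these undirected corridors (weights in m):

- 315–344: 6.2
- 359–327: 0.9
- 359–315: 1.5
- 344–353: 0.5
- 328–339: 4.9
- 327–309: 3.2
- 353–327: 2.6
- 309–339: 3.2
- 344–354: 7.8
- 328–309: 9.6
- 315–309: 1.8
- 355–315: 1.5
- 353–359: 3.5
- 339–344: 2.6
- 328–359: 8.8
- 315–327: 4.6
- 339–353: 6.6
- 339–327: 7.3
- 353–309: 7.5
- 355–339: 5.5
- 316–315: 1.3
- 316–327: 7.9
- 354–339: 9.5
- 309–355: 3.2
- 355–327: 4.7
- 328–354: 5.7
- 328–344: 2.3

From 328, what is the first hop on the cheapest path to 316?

Enumerating some paths:
328 → 344 → 315 → 316: 2.3+6.2+1.3 = 9.8
328 → 344 → 339 → 309 → 315 → 316: 2.3+2.6+3.2+1.8+1.3 = 11.2
328 → 339 → 309 → 315 → 316: 4.9+3.2+1.8+1.3 = 11.2
328 → 344 → 353 → 359 → 315 → 316: 2.3+0.5+3.5+1.5+1.3 = 9.1
Cheapest is 328 → 344 → 353 → 359 → 315 → 316 at 9.1 m.
So from 328 the first move is to 344.

344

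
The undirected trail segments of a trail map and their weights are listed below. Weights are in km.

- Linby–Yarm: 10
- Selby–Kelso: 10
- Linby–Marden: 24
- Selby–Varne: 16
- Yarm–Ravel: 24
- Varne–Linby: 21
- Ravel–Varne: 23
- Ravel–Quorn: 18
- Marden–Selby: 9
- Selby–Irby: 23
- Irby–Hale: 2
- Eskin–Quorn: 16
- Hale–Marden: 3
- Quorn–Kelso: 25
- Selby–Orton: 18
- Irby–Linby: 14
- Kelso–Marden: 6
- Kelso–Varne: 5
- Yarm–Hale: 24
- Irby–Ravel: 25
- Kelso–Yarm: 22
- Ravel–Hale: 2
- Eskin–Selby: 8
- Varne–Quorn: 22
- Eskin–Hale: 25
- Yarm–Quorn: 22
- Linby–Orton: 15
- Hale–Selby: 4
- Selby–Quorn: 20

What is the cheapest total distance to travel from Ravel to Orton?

Shortest distances from Ravel:
Ravel: 0
Hale: 2  (via Ravel)
Irby: 4  (via Hale)
Marden: 5  (via Hale)
Selby: 6  (via Hale)
Kelso: 11  (via Marden)
Eskin: 14  (via Selby)
Varne: 16  (via Kelso)
Quorn: 18  (via Ravel)
Linby: 18  (via Irby)
Orton: 24  (via Selby)
Shortest route: Ravel → Hale → Selby → Orton = 24 km.

24 km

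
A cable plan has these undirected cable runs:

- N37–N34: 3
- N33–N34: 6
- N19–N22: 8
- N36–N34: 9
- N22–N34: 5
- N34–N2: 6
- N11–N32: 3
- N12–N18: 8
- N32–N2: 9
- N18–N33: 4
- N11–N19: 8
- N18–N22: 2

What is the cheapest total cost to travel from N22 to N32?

Compare a few routes:
N22–N19–N11–N32: 8+8+3 = 19
N22–N34–N2–N32: 5+6+9 = 20
N22–N18–N33–N34–N2–N32: 2+4+6+6+9 = 27
Cheapest is N22–N19–N11–N32 at 19.

19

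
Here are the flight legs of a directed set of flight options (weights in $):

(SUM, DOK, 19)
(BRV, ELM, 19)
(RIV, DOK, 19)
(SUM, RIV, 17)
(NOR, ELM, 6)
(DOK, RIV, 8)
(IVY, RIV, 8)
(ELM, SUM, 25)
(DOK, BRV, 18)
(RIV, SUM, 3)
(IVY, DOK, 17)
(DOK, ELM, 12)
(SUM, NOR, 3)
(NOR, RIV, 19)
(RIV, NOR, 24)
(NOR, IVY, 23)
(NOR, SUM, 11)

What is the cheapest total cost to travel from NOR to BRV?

$48

Running Dijkstra from NOR:
NOR: 0
ELM: 6  (via NOR)
SUM: 11  (via NOR)
RIV: 19  (via NOR)
IVY: 23  (via NOR)
DOK: 30  (via SUM)
BRV: 48  (via DOK)
Shortest route: NOR → SUM → DOK → BRV = $48.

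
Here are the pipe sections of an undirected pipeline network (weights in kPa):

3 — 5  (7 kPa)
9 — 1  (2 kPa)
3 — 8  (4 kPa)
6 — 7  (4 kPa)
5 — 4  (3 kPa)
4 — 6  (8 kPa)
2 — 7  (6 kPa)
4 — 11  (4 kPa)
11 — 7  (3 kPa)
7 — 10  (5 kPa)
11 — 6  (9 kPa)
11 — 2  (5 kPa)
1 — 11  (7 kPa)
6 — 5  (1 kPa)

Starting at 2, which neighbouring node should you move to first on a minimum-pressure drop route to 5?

7

Enumerating some paths:
2 → 7 → 6 → 5: 6+4+1 = 11
2 → 11 → 7 → 6 → 5: 5+3+4+1 = 13
2 → 11 → 4 → 5: 5+4+3 = 12
Cheapest is 2 → 7 → 6 → 5 at 11 kPa.
So from 2 the first move is to 7.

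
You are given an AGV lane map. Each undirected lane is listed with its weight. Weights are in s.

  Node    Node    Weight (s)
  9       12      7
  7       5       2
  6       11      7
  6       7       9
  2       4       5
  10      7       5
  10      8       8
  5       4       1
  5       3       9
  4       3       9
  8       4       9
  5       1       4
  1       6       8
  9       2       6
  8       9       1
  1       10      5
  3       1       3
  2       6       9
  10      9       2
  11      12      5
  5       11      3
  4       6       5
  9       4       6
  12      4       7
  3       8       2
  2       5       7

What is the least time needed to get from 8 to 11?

11 s

Candidate routes:
8 → 3 → 1 → 5 → 11: 2+3+4+3 = 12
8 → 9 → 10 → 7 → 5 → 11: 1+2+5+2+3 = 13
8 → 9 → 4 → 5 → 11: 1+6+1+3 = 11
8 → 9 → 12 → 11: 1+7+5 = 13
The minimum is 11 s via 8 → 9 → 4 → 5 → 11.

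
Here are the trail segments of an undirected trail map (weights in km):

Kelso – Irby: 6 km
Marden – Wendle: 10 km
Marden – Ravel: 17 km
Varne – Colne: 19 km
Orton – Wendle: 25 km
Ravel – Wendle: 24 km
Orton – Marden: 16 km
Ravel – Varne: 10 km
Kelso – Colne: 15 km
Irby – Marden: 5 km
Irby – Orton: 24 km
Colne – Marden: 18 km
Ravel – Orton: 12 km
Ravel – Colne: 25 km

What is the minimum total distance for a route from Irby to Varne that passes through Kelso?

Shortest Irby→Kelso: Irby–Kelso = 6
Best Kelso to Varne: Kelso–Colne–Varne costing 34
Total via Kelso: 6 + 34 = 40 km.

40 km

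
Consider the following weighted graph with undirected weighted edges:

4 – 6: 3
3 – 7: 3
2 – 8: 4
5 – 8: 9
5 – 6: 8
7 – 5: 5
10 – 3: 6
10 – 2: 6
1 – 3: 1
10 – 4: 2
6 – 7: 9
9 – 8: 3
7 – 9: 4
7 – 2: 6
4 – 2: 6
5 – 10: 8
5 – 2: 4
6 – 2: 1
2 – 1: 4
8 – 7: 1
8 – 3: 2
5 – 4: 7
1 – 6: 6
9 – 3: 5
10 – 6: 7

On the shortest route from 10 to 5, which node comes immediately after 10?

5

Enumerating some paths:
10 → 4 → 5: 2+7 = 9
10 → 4 → 6 → 2 → 5: 2+3+1+4 = 10
10 → 5: 8 = 8
The minimum is 8 via 10 → 5.
So from 10 the first move is to 5.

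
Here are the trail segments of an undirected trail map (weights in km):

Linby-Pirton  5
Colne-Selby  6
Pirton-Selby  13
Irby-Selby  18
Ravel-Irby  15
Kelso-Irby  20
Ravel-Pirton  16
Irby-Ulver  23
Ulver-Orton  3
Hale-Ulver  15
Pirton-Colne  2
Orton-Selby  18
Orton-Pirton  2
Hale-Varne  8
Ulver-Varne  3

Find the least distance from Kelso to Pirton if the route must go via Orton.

Best Kelso to Orton: Kelso → Irby → Ulver → Orton costing 46
Best Orton to Pirton: Orton → Pirton costing 2
Total via Orton: 46 + 2 = 48 km.

48 km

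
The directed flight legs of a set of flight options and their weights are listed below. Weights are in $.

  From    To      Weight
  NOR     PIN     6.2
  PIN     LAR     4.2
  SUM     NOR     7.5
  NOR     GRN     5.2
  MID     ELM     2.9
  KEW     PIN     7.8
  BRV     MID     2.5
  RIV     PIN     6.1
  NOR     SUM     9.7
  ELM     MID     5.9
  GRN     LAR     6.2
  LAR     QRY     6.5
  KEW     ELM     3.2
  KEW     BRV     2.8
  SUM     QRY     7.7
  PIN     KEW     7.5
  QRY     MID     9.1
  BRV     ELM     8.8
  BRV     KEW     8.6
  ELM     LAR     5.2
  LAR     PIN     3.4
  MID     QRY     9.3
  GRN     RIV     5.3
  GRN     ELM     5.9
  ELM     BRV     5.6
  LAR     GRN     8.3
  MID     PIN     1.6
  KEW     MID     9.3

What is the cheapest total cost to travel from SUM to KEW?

Running Dijkstra from SUM:
SUM: 0
NOR: 7.5  (via SUM)
QRY: 7.7  (via SUM)
GRN: 12.7  (via NOR)
PIN: 13.7  (via NOR)
MID: 16.8  (via QRY)
LAR: 17.9  (via PIN)
RIV: 18  (via GRN)
ELM: 18.6  (via GRN)
KEW: 21.2  (via PIN)
Shortest route: SUM–NOR–PIN–KEW = $21.2.

$21.2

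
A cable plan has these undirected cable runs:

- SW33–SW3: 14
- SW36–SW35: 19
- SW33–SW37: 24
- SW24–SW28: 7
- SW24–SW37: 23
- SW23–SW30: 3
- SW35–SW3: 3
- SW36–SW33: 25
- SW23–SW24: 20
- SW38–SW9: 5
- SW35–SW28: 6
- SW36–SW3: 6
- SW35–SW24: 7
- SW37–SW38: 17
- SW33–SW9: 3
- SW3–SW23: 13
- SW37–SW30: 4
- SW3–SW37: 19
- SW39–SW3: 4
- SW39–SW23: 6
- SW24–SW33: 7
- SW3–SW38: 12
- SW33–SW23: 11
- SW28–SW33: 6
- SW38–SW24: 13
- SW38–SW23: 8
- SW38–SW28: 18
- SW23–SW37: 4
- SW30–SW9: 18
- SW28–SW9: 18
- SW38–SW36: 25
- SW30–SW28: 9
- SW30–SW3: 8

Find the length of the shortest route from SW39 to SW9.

Candidate routes:
SW39 - SW23 - SW38 - SW9: 6+8+5 = 19
SW39 - SW23 - SW33 - SW9: 6+11+3 = 20
The minimum is 19 via SW39 - SW23 - SW38 - SW9.

19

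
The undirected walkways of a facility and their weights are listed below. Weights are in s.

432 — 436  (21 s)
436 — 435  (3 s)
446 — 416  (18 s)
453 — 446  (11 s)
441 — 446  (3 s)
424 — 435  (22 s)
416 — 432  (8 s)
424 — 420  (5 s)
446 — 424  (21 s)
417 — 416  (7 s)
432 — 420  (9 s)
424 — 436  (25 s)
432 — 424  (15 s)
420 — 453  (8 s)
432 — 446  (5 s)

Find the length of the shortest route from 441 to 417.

Enumerating some paths:
441–446–432–416–417: 3+5+8+7 = 23
441–446–453–420–432–416–417: 3+11+8+9+8+7 = 46
441–446–416–417: 3+18+7 = 28
The minimum is 23 s via 441–446–432–416–417.

23 s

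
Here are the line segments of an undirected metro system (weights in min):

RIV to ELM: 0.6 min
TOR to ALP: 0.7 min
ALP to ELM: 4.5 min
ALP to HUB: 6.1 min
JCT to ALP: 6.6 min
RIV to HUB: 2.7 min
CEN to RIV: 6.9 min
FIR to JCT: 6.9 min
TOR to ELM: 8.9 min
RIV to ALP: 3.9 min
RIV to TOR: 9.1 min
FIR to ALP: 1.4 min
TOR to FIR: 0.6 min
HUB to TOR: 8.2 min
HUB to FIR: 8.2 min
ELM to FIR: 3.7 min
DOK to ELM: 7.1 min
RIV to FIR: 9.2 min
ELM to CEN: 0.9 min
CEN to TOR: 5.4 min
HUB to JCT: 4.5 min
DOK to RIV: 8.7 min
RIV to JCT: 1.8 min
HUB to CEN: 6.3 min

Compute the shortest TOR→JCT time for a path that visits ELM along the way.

Shortest TOR→ELM: TOR–FIR–ELM = 4.3
Best ELM to JCT: ELM–RIV–JCT costing 2.4
Total via ELM: 4.3 + 2.4 = 6.7 min.

6.7 min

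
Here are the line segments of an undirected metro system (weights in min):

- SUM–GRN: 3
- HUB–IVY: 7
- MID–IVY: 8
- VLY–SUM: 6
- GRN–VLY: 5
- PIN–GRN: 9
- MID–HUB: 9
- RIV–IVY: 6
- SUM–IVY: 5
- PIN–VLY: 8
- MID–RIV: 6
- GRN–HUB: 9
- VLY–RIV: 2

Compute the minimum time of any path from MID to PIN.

Enumerating some paths:
MID–RIV–VLY–PIN: 6+2+8 = 16
MID–RIV–VLY–GRN–PIN: 6+2+5+9 = 22
MID–IVY–RIV–VLY–PIN: 8+6+2+8 = 24
Cheapest is MID–RIV–VLY–PIN at 16 min.

16 min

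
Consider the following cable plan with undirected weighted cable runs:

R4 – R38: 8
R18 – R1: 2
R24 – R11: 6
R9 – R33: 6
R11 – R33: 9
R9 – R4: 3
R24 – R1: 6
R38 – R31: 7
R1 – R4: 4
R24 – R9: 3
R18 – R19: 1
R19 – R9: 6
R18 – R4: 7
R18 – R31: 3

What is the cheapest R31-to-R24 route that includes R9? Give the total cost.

Shortest R31→R9: R31 → R18 → R19 → R9 = 10
Shortest R9→R24: R9 → R24 = 3
Total via R9: 10 + 3 = 13.

13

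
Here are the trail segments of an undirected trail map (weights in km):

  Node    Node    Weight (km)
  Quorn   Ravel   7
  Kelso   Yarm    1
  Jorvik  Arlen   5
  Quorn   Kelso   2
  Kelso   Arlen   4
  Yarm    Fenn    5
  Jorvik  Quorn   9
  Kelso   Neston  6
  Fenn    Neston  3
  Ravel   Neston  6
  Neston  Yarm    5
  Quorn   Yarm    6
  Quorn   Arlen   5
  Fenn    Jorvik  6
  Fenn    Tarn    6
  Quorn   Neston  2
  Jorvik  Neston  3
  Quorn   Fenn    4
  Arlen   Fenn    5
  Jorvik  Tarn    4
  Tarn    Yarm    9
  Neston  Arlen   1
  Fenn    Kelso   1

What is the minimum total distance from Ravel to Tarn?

13 km

Compare a few routes:
Ravel–Neston–Jorvik–Tarn: 6+3+4 = 13
Ravel–Neston–Fenn–Tarn: 6+3+6 = 15
Cheapest is Ravel–Neston–Jorvik–Tarn at 13 km.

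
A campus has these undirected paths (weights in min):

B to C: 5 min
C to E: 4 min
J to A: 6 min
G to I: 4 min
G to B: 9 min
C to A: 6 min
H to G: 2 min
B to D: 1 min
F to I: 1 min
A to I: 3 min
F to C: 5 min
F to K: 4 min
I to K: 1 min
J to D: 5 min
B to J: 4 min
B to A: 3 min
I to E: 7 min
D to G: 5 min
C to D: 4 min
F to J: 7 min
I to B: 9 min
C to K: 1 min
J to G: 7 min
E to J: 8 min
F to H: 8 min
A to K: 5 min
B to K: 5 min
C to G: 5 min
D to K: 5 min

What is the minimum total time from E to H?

11 min

Enumerating some paths:
E → C → D → G → H: 4+4+5+2 = 15
E → C → K → I → G → H: 4+1+1+4+2 = 12
E → I → G → H: 7+4+2 = 13
E → C → G → H: 4+5+2 = 11
Cheapest is E → C → G → H at 11 min.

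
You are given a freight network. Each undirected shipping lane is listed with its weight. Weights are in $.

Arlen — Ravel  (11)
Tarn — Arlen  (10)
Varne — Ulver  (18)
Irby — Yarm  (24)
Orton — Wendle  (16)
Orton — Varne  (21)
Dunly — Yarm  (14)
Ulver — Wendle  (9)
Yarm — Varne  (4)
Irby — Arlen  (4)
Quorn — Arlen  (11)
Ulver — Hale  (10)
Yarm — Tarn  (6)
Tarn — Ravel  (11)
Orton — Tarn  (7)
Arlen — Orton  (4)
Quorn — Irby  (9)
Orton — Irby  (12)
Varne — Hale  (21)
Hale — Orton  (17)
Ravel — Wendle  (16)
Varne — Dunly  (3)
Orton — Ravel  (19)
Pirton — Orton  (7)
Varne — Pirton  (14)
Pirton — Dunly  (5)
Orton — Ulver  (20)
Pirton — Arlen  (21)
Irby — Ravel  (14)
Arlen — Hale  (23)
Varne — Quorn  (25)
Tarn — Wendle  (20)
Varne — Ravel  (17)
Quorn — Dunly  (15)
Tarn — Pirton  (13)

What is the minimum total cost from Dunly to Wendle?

Running Dijkstra from Dunly:
Dunly: 0
Varne: 3  (via Dunly)
Pirton: 5  (via Dunly)
Yarm: 7  (via Varne)
Orton: 12  (via Pirton)
Tarn: 13  (via Yarm)
Quorn: 15  (via Dunly)
Arlen: 16  (via Orton)
Ravel: 20  (via Varne)
Irby: 20  (via Arlen)
Ulver: 21  (via Varne)
Hale: 24  (via Varne)
Wendle: 28  (via Orton)
Shortest route: Dunly–Pirton–Orton–Wendle = $28.

$28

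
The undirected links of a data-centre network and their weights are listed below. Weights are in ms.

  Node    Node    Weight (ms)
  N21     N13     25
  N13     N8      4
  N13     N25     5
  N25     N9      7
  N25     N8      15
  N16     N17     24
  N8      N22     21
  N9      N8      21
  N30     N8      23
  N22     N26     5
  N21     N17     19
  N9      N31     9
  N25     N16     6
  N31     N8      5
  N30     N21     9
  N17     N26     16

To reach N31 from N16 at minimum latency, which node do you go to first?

N25

Candidate routes:
N16–N25–N13–N8–N31: 6+5+4+5 = 20
N16–N25–N9–N8–N31: 6+7+21+5 = 39
N16–N25–N9–N31: 6+7+9 = 22
N16–N25–N8–N31: 6+15+5 = 26
The minimum is 20 ms via N16–N25–N13–N8–N31.
So from N16 the first move is to N25.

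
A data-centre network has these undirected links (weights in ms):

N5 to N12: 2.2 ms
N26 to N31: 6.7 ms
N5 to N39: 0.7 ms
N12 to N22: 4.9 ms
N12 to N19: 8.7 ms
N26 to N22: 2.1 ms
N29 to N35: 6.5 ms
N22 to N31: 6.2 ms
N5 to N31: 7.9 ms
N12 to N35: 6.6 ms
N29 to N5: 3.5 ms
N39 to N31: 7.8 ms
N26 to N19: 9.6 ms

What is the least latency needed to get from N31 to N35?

16.7 ms

Shortest distances from N31:
N31: 0
N22: 6.2  (via N31)
N26: 6.7  (via N31)
N39: 7.8  (via N31)
N5: 7.9  (via N31)
N12: 10.1  (via N5)
N29: 11.4  (via N5)
N19: 16.3  (via N26)
N35: 16.7  (via N12)
Shortest route: N31 → N5 → N12 → N35 = 16.7 ms.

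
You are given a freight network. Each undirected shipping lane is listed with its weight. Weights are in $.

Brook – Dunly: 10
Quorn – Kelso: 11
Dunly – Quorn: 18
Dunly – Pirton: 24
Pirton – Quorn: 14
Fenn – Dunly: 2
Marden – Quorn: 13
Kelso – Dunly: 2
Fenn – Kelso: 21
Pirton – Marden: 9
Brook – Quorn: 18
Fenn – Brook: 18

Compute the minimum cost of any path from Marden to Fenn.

Running Dijkstra from Marden:
Marden: 0
Pirton: 9  (via Marden)
Quorn: 13  (via Marden)
Kelso: 24  (via Quorn)
Dunly: 26  (via Kelso)
Fenn: 28  (via Dunly)
Shortest route: Marden → Quorn → Kelso → Dunly → Fenn = $28.

$28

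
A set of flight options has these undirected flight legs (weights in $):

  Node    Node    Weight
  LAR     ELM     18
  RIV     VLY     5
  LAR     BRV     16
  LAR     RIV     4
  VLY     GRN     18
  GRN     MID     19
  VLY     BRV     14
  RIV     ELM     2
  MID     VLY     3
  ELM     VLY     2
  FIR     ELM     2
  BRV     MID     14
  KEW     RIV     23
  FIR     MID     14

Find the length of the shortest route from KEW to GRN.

$45

Shortest distances from KEW:
KEW: 0
RIV: 23  (via KEW)
ELM: 25  (via RIV)
LAR: 27  (via RIV)
FIR: 27  (via ELM)
VLY: 27  (via ELM)
MID: 30  (via VLY)
BRV: 41  (via VLY)
GRN: 45  (via VLY)
Shortest route: KEW–RIV–ELM–VLY–GRN = $45.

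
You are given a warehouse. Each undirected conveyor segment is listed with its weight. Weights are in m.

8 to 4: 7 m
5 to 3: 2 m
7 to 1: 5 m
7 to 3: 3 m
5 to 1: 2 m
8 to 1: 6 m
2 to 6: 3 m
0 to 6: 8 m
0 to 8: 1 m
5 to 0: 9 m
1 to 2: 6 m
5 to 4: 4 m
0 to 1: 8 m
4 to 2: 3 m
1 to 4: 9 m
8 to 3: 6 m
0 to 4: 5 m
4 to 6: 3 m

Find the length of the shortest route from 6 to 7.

12 m

Compare a few routes:
6 - 4 - 5 - 3 - 7: 3+4+2+3 = 12
6 - 2 - 1 - 7: 3+6+5 = 14
6 - 4 - 5 - 1 - 7: 3+4+2+5 = 14
The minimum is 12 m via 6 - 4 - 5 - 3 - 7.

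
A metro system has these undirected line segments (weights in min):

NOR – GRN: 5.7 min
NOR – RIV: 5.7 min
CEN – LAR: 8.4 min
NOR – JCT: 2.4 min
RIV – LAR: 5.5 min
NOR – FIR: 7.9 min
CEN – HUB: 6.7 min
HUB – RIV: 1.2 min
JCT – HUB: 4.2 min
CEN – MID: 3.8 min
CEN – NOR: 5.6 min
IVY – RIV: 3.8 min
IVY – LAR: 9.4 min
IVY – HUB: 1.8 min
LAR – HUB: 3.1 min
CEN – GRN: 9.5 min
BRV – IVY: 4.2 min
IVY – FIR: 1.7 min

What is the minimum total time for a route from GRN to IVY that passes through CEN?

Shortest GRN→CEN: GRN–CEN = 9.5
Best CEN to IVY: CEN–HUB–IVY costing 8.5
Total via CEN: 9.5 + 8.5 = 18 min.

18 min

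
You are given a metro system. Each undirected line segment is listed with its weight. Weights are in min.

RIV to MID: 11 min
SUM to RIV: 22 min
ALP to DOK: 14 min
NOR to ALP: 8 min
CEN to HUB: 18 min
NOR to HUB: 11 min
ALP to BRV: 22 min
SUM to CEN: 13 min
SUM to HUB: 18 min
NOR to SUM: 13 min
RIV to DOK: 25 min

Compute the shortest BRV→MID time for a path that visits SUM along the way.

Best BRV to SUM: BRV–ALP–NOR–SUM costing 43
Shortest SUM→MID: SUM–RIV–MID = 33
Total via SUM: 43 + 33 = 76 min.

76 min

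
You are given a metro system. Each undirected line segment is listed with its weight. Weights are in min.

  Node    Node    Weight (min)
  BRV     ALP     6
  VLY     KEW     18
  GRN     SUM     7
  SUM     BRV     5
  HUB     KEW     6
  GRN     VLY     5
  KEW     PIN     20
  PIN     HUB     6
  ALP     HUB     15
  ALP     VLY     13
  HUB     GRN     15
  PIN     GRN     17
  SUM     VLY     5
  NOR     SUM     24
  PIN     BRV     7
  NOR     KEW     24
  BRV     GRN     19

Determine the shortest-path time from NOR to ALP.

35 min

Shortest distances from NOR:
NOR: 0
KEW: 24  (via NOR)
SUM: 24  (via NOR)
VLY: 29  (via SUM)
BRV: 29  (via SUM)
HUB: 30  (via KEW)
GRN: 31  (via SUM)
ALP: 35  (via BRV)
Shortest route: NOR–SUM–BRV–ALP = 35 min.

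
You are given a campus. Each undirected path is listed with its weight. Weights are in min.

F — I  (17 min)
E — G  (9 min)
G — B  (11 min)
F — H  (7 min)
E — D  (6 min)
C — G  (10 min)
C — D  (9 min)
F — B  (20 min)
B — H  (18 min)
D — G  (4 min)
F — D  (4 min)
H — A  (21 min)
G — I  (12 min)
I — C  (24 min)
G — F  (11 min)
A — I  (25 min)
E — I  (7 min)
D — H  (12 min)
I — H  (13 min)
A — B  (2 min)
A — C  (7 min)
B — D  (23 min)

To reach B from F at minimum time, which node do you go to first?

D

Enumerating some paths:
F–B: 20 = 20
F–D–C–A–B: 4+9+7+2 = 22
F–G–B: 11+11 = 22
F–D–G–B: 4+4+11 = 19
Cheapest is F–D–G–B at 19 min.
So from F the first move is to D.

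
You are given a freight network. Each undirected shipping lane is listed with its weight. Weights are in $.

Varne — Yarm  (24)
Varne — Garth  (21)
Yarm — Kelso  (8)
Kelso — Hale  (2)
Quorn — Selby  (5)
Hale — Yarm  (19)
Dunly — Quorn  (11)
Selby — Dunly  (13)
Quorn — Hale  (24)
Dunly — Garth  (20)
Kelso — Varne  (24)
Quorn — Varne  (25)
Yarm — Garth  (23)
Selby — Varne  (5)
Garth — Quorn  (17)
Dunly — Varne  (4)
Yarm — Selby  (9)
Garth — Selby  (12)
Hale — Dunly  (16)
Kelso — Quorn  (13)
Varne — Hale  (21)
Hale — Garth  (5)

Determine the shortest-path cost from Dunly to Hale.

Enumerating some paths:
Dunly–Varne–Selby–Garth–Hale: 4+5+12+5 = 26
Dunly–Garth–Hale: 20+5 = 25
Dunly–Hale: 16 = 16
Dunly–Varne–Hale: 4+21 = 25
The minimum is $16 via Dunly–Hale.

$16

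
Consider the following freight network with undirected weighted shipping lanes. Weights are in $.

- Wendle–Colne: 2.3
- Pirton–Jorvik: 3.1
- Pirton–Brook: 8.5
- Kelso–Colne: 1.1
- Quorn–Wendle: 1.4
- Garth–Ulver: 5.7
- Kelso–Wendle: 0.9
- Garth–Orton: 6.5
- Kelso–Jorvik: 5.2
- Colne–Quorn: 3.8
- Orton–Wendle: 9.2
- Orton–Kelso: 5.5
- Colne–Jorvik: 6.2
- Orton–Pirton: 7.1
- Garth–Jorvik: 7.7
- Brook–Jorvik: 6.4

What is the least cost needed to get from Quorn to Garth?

$14.3

Candidate routes:
Quorn → Wendle → Kelso → Orton → Garth: 1.4+0.9+5.5+6.5 = 14.3
Quorn → Wendle → Kelso → Jorvik → Garth: 1.4+0.9+5.2+7.7 = 15.2
Quorn → Colne → Kelso → Orton → Garth: 3.8+1.1+5.5+6.5 = 16.9
Quorn → Wendle → Colne → Kelso → Orton → Garth: 1.4+2.3+1.1+5.5+6.5 = 16.8
The minimum is $14.3 via Quorn → Wendle → Kelso → Orton → Garth.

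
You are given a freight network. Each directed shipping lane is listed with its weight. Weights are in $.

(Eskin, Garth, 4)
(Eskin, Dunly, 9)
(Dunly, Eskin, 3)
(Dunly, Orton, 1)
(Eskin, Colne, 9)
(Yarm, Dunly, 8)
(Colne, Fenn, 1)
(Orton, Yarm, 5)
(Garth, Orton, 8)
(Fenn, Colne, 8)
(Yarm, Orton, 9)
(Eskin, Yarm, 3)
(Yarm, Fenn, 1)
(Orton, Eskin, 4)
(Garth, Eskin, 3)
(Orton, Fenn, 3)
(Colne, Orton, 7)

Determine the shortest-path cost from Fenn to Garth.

Shortest distances from Fenn:
Fenn: 0
Colne: 8  (via Fenn)
Orton: 15  (via Colne)
Eskin: 19  (via Orton)
Yarm: 20  (via Orton)
Garth: 23  (via Eskin)
Shortest route: Fenn → Colne → Orton → Eskin → Garth = $23.

$23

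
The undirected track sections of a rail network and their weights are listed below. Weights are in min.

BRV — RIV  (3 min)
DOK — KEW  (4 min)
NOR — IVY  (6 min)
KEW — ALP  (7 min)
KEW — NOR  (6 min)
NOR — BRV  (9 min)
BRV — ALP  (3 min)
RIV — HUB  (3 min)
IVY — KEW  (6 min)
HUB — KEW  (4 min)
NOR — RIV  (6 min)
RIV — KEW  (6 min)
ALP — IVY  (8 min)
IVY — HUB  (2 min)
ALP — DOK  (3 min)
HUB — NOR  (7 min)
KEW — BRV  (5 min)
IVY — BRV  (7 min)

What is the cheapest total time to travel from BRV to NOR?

9 min

Enumerating some paths:
BRV–NOR: 9 = 9
BRV–KEW–NOR: 5+6 = 11
BRV–IVY–NOR: 7+6 = 13
The minimum is 9 min via BRV–NOR.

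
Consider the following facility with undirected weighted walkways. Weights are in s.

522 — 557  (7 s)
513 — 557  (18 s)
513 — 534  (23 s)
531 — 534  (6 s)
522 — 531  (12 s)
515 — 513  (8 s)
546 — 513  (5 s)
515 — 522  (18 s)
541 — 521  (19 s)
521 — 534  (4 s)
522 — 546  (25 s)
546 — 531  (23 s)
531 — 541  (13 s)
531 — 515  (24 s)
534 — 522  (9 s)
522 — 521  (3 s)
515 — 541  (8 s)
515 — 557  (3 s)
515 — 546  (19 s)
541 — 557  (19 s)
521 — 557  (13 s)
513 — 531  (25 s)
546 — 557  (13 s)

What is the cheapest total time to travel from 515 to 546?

Settle nodes by increasing distance from 515:
515: 0
557: 3  (via 515)
541: 8  (via 515)
513: 8  (via 515)
522: 10  (via 557)
521: 13  (via 522)
546: 13  (via 513)
Shortest route: 515–513–546 = 13 s.

13 s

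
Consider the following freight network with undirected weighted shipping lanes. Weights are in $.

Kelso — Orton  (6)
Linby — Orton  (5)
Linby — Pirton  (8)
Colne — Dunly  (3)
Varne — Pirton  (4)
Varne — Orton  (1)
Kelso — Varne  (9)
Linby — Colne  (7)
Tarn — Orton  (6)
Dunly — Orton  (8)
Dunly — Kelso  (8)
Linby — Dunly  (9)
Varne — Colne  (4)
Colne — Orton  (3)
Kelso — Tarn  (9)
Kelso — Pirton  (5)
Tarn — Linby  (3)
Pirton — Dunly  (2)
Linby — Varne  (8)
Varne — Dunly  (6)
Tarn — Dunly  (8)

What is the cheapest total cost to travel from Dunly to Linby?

$9

Running Dijkstra from Dunly:
Dunly: 0
Pirton: 2  (via Dunly)
Colne: 3  (via Dunly)
Varne: 6  (via Dunly)
Orton: 6  (via Colne)
Kelso: 7  (via Pirton)
Tarn: 8  (via Dunly)
Linby: 9  (via Dunly)
Shortest route: Dunly–Linby = $9.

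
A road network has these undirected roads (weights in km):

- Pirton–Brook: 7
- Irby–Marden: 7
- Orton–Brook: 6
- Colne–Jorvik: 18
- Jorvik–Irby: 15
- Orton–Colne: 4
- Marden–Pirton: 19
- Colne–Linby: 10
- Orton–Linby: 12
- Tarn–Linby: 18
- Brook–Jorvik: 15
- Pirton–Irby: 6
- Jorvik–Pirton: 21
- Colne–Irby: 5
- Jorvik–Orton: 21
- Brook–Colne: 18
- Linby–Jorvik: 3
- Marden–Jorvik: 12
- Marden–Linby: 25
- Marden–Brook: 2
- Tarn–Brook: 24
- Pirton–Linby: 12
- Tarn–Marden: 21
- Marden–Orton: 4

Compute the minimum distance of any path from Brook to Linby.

Shortest distances from Brook:
Brook: 0
Marden: 2  (via Brook)
Orton: 6  (via Brook)
Pirton: 7  (via Brook)
Irby: 9  (via Marden)
Colne: 10  (via Orton)
Jorvik: 14  (via Marden)
Linby: 17  (via Jorvik)
Shortest route: Brook → Marden → Jorvik → Linby = 17 km.

17 km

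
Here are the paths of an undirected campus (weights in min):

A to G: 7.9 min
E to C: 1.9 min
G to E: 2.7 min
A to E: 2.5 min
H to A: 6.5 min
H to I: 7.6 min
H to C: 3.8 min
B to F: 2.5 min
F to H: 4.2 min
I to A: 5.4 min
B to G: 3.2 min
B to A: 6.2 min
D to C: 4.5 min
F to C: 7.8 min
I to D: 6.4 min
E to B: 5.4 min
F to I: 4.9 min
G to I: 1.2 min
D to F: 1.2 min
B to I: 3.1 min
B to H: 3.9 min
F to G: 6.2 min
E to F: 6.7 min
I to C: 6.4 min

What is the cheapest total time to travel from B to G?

3.2 min

Enumerating some paths:
B - I - G: 3.1+1.2 = 4.3
B - G: 3.2 = 3.2
The minimum is 3.2 min via B - G.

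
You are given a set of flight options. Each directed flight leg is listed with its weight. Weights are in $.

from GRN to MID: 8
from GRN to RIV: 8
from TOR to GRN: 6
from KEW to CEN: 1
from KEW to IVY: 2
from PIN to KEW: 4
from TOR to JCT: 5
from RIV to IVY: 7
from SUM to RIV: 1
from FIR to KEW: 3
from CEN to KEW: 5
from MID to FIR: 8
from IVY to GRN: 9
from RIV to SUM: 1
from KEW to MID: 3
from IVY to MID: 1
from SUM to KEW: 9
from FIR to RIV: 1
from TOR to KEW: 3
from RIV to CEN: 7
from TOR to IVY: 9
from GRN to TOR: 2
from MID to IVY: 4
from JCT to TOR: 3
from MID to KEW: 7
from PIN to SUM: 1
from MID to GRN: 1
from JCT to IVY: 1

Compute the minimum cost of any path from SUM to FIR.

$17

Shortest distances from SUM:
SUM: 0
RIV: 1  (via SUM)
IVY: 8  (via RIV)
CEN: 8  (via RIV)
KEW: 9  (via SUM)
MID: 9  (via IVY)
GRN: 10  (via MID)
TOR: 12  (via GRN)
FIR: 17  (via MID)
Shortest route: SUM–RIV–IVY–MID–FIR = $17.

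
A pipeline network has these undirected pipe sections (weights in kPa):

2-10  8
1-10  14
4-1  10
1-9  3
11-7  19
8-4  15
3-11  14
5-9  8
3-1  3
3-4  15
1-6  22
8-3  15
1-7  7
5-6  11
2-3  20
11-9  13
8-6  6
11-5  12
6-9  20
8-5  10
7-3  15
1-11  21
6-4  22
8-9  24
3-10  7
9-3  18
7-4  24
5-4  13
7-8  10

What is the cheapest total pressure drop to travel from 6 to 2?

36 kPa

Candidate routes:
6 - 5 - 9 - 1 - 3 - 10 - 2: 11+8+3+3+7+8 = 40
6 - 8 - 3 - 10 - 2: 6+15+7+8 = 36
Cheapest is 6 - 8 - 3 - 10 - 2 at 36 kPa.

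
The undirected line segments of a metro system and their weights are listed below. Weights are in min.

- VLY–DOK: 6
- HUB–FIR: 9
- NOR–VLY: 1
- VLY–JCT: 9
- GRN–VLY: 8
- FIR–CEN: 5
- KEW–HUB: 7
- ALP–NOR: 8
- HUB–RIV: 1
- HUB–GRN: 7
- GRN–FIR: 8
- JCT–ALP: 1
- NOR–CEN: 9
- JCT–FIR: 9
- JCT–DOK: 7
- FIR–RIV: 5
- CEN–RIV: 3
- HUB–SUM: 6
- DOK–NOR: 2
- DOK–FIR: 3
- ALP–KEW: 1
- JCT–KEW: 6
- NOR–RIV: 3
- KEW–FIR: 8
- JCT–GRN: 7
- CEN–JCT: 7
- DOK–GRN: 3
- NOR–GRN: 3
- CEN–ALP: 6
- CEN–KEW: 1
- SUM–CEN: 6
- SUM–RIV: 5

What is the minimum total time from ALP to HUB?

Shortest distances from ALP:
ALP: 0
KEW: 1  (via ALP)
JCT: 1  (via ALP)
CEN: 2  (via KEW)
RIV: 5  (via CEN)
HUB: 6  (via RIV)
Shortest route: ALP–KEW–CEN–RIV–HUB = 6 min.

6 min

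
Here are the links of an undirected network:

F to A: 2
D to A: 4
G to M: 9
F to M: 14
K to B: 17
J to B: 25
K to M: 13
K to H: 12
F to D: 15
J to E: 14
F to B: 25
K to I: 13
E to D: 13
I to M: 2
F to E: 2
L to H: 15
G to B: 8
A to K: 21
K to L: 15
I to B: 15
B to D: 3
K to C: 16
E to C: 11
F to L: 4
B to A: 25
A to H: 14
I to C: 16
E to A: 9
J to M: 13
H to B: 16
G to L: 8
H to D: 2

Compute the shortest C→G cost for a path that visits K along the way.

38

Best C to K: C–K costing 16
Best K to G: K–M–G costing 22
Total via K: 16 + 22 = 38.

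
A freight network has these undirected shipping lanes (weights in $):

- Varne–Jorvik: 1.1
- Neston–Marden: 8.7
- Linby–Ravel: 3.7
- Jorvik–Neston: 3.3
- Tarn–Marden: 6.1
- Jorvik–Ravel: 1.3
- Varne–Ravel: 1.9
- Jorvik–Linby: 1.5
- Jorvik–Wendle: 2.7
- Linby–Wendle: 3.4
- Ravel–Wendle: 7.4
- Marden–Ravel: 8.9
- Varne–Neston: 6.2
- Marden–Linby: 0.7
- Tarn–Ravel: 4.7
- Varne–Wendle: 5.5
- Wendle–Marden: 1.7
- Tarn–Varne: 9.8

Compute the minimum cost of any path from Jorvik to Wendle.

Shortest distances from Jorvik:
Jorvik: 0
Varne: 1.1  (via Jorvik)
Ravel: 1.3  (via Jorvik)
Linby: 1.5  (via Jorvik)
Marden: 2.2  (via Linby)
Wendle: 2.7  (via Jorvik)
Shortest route: Jorvik → Wendle = $2.7.

$2.7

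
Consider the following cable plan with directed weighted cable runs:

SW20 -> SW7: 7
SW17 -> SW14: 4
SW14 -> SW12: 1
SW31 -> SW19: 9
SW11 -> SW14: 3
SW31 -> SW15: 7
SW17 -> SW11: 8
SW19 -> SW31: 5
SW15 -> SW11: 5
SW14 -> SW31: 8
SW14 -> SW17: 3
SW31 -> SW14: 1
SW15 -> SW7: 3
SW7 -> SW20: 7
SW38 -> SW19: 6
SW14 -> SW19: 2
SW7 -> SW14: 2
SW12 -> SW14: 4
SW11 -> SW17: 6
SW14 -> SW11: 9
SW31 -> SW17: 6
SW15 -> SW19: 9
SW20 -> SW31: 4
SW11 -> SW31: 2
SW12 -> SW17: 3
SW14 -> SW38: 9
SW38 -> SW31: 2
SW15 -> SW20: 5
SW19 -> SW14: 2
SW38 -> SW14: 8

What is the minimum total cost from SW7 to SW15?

16

Candidate routes:
SW7 → SW14 → SW38 → SW31 → SW15: 2+9+2+7 = 20
SW7 → SW14 → SW19 → SW31 → SW15: 2+2+5+7 = 16
SW7 → SW20 → SW31 → SW15: 7+4+7 = 18
SW7 → SW14 → SW31 → SW15: 2+8+7 = 17
Cheapest is SW7 → SW14 → SW19 → SW31 → SW15 at 16.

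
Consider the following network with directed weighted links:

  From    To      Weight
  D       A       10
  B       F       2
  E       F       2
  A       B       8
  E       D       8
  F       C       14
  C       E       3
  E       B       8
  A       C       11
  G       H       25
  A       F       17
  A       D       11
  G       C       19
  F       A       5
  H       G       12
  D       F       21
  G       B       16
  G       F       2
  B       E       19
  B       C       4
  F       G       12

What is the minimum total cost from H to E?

Settle nodes by increasing distance from H:
H: 0
G: 12  (via H)
F: 14  (via G)
A: 19  (via F)
B: 27  (via A)
C: 28  (via F)
D: 30  (via A)
E: 31  (via C)
Shortest route: H → G → F → C → E = 31.

31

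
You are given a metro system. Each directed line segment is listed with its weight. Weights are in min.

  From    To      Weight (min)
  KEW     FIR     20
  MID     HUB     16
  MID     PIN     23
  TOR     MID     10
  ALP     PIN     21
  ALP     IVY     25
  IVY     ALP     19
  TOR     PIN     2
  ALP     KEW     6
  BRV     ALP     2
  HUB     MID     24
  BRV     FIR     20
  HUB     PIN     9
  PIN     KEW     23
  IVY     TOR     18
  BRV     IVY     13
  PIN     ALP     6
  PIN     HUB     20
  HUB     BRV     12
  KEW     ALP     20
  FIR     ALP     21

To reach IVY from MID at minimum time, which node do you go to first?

HUB

Enumerating some paths:
MID → PIN → ALP → IVY: 23+6+25 = 54
MID → HUB → BRV → IVY: 16+12+13 = 41
Cheapest is MID → HUB → BRV → IVY at 41 min.
So from MID the first move is to HUB.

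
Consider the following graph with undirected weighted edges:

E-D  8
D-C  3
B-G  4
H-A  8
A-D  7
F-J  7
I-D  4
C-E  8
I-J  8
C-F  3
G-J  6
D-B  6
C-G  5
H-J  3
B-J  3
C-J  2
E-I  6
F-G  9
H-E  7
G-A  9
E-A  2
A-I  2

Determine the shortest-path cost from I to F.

Running Dijkstra from I:
I: 0
A: 2  (via I)
D: 4  (via I)
E: 4  (via A)
C: 7  (via D)
J: 8  (via I)
B: 10  (via D)
F: 10  (via C)
Shortest route: I–D–C–F = 10.

10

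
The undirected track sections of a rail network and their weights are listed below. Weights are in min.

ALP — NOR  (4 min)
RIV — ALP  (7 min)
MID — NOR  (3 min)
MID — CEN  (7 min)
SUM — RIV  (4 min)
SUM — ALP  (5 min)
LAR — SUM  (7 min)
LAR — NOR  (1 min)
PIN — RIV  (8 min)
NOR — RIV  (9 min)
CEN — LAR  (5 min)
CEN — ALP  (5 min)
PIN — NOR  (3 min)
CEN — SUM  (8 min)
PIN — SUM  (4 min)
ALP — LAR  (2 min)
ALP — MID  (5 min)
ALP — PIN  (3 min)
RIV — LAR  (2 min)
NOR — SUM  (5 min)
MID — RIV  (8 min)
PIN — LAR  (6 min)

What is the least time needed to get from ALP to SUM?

Settle nodes by increasing distance from ALP:
ALP: 0
LAR: 2  (via ALP)
NOR: 3  (via LAR)
PIN: 3  (via ALP)
RIV: 4  (via LAR)
CEN: 5  (via ALP)
MID: 5  (via ALP)
SUM: 5  (via ALP)
Shortest route: ALP–SUM = 5 min.

5 min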